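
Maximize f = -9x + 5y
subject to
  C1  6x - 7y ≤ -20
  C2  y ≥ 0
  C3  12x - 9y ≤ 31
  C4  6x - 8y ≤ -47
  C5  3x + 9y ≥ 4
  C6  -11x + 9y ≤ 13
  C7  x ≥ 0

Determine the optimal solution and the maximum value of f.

x = 319/34, y = 439/34, maximum f = -338/17

Corner points and f = -9x + 5y:
  (671/42, 125/7) → f = -109/2
  (44, 497/9) → f = -1079/9
  (319/34, 439/34) → f = -338/17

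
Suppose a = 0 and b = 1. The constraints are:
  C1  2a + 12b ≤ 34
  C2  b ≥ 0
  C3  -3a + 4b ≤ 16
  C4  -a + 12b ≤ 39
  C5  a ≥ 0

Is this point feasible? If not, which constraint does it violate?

C1: 12 ≤ 34 ✓
C2: 1 ≥ 0 ✓
C3: 4 ≤ 16 ✓
C4: 12 ≤ 39 ✓
C5: 0 ≥ 0 ✓

feasible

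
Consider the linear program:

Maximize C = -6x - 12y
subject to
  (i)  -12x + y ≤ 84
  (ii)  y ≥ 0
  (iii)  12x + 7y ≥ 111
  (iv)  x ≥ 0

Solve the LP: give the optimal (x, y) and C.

Extreme points and C = -6x - 12y:
  (0, 84) → C = -1008
  (37/4, 0) → C = -111/2
  (0, 111/7) → C = -1332/7
The feasible region is unbounded (it extends along (1, 12), (1, 0)), but C strictly decreases along every unbounded feasible direction, so there is no improving ray and the maximum is attained at a vertex.

The binding constraints are y = 0 and 12x + 7y = 111.
Solving simultaneously gives x = 37/4, y = 0.

x = 37/4, y = 0, maximum C = -111/2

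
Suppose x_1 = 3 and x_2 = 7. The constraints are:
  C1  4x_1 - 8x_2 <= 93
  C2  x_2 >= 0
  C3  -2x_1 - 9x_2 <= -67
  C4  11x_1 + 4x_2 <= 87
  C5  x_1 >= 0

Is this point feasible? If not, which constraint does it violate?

C1: -44 ≤ 93 ✓
C2: 7 ≥ 0 ✓
C3: -69 ≤ -67 ✓
C4: 61 ≤ 87 ✓
C5: 3 ≥ 0 ✓

feasible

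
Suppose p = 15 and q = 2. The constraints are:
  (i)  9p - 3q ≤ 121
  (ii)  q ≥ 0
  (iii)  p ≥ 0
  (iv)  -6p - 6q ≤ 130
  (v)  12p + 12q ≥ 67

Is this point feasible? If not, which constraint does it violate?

Constraint (i): 9p - 3q = 129, which is not ≤ 121. All other constraints are satisfied.

not feasible — violates (i)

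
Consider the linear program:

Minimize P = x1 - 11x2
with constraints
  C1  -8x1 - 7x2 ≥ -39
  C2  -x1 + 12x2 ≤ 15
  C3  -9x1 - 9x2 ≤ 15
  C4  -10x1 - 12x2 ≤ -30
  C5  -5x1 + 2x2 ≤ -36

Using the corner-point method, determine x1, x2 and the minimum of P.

Feasible corners and P = x1 - 11x2:
  (129/13, -75/13) → P = 954/13
  (110/17, -31/17) → P = 451/17
  (123/20, -21/8) → P = 1401/40

x1 = 110/17, x2 = -31/17, minimum P = 451/17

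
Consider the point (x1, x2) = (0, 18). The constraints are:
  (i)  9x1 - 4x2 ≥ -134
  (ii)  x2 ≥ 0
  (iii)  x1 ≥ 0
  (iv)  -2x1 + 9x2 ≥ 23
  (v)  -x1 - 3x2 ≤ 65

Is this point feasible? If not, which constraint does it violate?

(i): -72 ≥ -134 ✓
(ii): 18 ≥ 0 ✓
(iii): 0 ≥ 0 ✓
(iv): 162 ≥ 23 ✓
(v): -54 ≤ 65 ✓

feasible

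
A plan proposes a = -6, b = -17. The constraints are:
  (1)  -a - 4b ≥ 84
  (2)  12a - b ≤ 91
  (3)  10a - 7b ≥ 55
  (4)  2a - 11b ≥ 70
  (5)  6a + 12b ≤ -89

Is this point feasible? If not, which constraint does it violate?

not feasible — violates (1)

Constraint (1): -a - 4b = 74, which is not ≥ 84. All other constraints are satisfied.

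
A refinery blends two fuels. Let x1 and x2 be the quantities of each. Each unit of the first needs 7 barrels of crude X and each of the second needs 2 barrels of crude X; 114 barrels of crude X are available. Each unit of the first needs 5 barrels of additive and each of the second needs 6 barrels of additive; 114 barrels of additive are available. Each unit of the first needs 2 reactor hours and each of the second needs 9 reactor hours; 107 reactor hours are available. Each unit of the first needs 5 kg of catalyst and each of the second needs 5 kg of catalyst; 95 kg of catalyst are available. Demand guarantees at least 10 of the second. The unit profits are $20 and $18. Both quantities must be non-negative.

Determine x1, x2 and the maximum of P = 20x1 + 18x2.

x1 = 17/2, x2 = 10, maximum P = 350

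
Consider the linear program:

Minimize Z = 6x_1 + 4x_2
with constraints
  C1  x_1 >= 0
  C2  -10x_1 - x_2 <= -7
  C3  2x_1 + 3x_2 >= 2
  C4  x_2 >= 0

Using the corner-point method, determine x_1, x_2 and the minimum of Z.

x_1 = 19/28, x_2 = 3/14, minimum Z = 69/14

Vertices and Z = 6x_1 + 4x_2:
  (0, 7) → Z = 28
  (19/28, 3/14) → Z = 69/14
  (1, 0) → Z = 6
The feasible region is unbounded (it extends along (0, 1), (1, 0)), but Z strictly increases along every unbounded feasible direction, so there is no improving ray and the minimum is attained at a vertex.

At the optimal vertex, -10x_1 - x_2 = -7 and 2x_1 + 3x_2 = 2.
Solving simultaneously gives x_1 = 19/28, x_2 = 3/14.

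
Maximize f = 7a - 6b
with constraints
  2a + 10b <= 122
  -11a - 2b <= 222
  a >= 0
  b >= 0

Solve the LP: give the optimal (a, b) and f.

a = 61, b = 0, maximum f = 427

Extreme points and f = 7a - 6b:
  (0, 61/5) → f = -366/5
  (61, 0) → f = 427
  (0, 0) → f = 0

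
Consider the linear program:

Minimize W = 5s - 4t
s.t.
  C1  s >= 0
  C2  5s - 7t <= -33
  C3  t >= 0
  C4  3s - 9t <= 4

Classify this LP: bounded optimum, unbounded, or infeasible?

unbounded

From the feasible point (0, 33/7), moving in the direction (0, 1) keeps every constraint satisfied while W decreases without bound.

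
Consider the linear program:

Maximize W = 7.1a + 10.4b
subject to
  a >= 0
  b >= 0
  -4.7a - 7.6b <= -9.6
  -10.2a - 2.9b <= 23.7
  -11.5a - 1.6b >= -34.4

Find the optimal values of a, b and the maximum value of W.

a = 0, b = 21.5, maximum W = 223.6

Corner points and W = 7.1a + 10.4b:
  (0, 24/19) → W = 1248/95
  (0, 43/2) → W = 1118/5
  (96/47, 0) → W = 3408/235
  (344/115, 0) → W = 12212/575

The optimum lies where a = 0 and -11.5a - 1.6b = -34.4.
Solving simultaneously gives a = 0, b = 43/2.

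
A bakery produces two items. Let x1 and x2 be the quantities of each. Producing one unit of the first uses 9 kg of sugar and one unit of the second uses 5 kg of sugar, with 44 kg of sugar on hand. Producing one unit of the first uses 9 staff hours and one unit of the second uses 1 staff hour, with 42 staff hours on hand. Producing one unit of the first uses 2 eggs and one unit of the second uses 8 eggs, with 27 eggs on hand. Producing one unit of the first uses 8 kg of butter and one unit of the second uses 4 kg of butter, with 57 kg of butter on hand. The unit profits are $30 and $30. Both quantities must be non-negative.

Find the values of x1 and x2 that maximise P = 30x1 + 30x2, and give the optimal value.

x1 = 7/2, x2 = 5/2, maximum P = 180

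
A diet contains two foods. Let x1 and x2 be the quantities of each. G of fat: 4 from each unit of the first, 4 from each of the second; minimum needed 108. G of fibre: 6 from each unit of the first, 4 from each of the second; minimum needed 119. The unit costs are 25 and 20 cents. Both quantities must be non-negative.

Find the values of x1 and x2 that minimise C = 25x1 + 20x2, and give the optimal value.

The feasible region is unbounded (it extends along (0, 1), (1, 0)), but C strictly increases along every unbounded feasible direction, so there is no improving ray and the minimum is attained at a vertex.

The optimum lies where 4x1 + 4x2 = 108 and 6x1 + 4x2 = 119.
Solving simultaneously gives x1 = 11/2, x2 = 43/2.

x1 = 11/2, x2 = 43/2, minimum C = 1135/2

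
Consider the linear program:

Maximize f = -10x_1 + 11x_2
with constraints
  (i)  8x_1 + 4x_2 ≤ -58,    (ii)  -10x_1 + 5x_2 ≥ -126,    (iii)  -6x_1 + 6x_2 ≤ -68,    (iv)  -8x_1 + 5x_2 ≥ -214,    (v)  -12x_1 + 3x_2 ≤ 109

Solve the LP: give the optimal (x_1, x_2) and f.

Vertices and f = -10x_1 + 11x_2:
  (107/40, -397/20) → f = -2451/10
  (-19/18, -223/18) → f = -2263/18
  (-923/30, -1301/15) → f = -3232/5
  (-143/9, -245/9) → f = -1265/9

x_1 = -19/18, x_2 = -223/18, maximum f = -2263/18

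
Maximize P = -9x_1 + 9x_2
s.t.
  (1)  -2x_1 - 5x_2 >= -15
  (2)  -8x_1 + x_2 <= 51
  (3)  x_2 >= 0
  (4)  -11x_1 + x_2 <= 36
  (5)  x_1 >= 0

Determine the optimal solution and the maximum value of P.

x_1 = 0, x_2 = 3, maximum P = 27

Extreme points and P = -9x_1 + 9x_2:
  (15/2, 0) → P = -135/2
  (0, 3) → P = 27
  (0, 0) → P = 0

At the optimal vertex, -2x_1 - 5x_2 = -15 and x_1 = 0.
Solving simultaneously gives x_1 = 0, x_2 = 3.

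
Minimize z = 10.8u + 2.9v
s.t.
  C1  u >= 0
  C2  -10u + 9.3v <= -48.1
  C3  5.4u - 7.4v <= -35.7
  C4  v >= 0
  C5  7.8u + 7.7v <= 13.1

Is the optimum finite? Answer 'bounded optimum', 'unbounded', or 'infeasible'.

infeasible

The boundaries -10u + 9.3v = -48.1 and 5.4u - 7.4v = -35.7 meet at (68795/2378, 30837/1189), but that point violates 7.8u + 7.7v ≤ 13.1. Every candidate vertex is excluded by some other constraint, so the feasible region is empty.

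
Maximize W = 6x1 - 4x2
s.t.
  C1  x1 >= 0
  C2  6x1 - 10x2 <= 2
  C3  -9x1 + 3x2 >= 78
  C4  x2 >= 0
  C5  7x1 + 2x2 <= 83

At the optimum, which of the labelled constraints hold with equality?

C1 and C3

Feasible corners and W = 6x1 - 4x2:
  (0, 26) → W = -104
  (0, 83/2) → W = -166
  (31/13, 431/13) → W = -1538/13

The maximum is at (0, 26). Substituting into each constraint, equality holds for C1 and C3; the remaining constraints have slack.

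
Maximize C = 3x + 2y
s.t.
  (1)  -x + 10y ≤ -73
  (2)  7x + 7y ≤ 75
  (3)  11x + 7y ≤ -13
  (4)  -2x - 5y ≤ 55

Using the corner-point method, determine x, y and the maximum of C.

Extreme points and C = 3x + 2y:
  (127/39, -272/39) → C = -163/39
  (-37/5, -201/25) → C = -957/25
  (320/41, -579/41) → C = -198/41

x = 127/39, y = -272/39, maximum C = -163/39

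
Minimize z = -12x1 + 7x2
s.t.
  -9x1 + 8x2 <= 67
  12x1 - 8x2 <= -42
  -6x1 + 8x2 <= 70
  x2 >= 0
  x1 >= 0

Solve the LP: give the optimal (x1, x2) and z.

Feasible corners and z = -12x1 + 7x2:
  (1, 19/2) → z = 109/2
  (0, 67/8) → z = 469/8
  (14/3, 49/4) → z = 119/4
  (0, 21/4) → z = 147/4

x1 = 14/3, x2 = 49/4, minimum z = 119/4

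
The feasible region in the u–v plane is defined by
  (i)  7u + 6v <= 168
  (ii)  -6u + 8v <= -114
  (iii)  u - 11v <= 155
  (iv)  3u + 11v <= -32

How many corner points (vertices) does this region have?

3

Pairwise boundary intersections that survive every other constraint:
  (7/29, -408/29)
  (499/45, -89/15)
  (123/4, -497/44)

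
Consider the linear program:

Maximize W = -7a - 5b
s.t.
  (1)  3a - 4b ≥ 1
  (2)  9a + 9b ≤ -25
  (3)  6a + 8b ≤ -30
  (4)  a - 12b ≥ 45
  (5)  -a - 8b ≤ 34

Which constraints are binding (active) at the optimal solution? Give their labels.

Vertices and W = -7a - 5b:
  (0, -15/4) → W = 75/4
  (4/5, -87/20) → W = 323/20
  (-12/5, -79/20) → W = 731/20

The maximum is at (-12/5, -79/20). Substituting into each constraint, equality holds for (4) and (5); the remaining constraints have slack.

(4) and (5)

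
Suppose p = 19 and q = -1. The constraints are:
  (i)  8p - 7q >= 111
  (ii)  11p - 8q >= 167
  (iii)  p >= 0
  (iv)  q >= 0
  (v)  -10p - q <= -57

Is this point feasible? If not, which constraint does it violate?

not feasible — violates (iv)

Constraint (iv): q = -1, which is not ≥ 0. All other constraints are satisfied.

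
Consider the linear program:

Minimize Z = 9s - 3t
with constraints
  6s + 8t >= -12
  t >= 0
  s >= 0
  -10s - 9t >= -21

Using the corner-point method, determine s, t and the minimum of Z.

s = 0, t = 7/3, minimum Z = -7

Extreme points and Z = 9s - 3t:
  (0, 0) → Z = 0
  (21/10, 0) → Z = 189/10
  (0, 7/3) → Z = -7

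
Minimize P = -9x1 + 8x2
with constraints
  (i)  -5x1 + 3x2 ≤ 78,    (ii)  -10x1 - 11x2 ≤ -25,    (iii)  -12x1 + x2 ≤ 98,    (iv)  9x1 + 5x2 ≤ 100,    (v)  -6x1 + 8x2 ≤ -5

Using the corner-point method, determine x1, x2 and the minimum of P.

Vertices and P = -9x1 + 8x2:
  (975/49, -775/49) → P = -14975/49
  (255/146, 50/73) → P = -1495/146
  (275/34, 185/34) → P = -995/34

The optimum lies where -10x1 - 11x2 = -25 and 9x1 + 5x2 = 100.
Solving simultaneously gives x1 = 975/49, x2 = -775/49.

x1 = 975/49, x2 = -775/49, minimum P = -14975/49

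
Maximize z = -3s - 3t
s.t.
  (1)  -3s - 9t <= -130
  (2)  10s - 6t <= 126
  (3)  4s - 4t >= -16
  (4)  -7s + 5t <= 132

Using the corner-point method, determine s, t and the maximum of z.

s = 47/6, t = 71/6, maximum z = -59

Vertices and z = -3s - 3t:
  (319/18, 461/54) → z = -709/9
  (47/6, 71/6) → z = -59
  (75/2, 83/2) → z = -237

The binding constraints are -3s - 9t = -130 and 4s - 4t = -16.
Solving simultaneously gives s = 47/6, t = 71/6.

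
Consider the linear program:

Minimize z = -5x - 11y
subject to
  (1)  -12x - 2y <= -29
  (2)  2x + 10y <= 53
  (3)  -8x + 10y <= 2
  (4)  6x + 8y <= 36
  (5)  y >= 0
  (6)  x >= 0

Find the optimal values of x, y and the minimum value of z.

Feasible corners and z = -5x - 11y:
  (143/68, 32/17) → z = -2123/68
  (29/12, 0) → z = -145/12
  (86/31, 75/31) → z = -1255/31
  (6, 0) → z = -30

x = 86/31, y = 75/31, minimum z = -1255/31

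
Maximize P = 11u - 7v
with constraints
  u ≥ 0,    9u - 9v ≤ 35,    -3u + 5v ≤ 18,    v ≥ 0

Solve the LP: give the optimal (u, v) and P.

u = 337/18, v = 89/6, maximum P = 919/9

Corner points and P = 11u - 7v:
  (0, 18/5) → P = -126/5
  (0, 0) → P = 0
  (337/18, 89/6) → P = 919/9
  (35/9, 0) → P = 385/9

At the optimal vertex, 9u - 9v = 35 and -3u + 5v = 18.
Solving simultaneously gives u = 337/18, v = 89/6.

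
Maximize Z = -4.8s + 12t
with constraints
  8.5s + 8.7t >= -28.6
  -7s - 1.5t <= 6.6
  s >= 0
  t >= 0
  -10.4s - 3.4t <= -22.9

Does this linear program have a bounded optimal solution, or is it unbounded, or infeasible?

From the feasible point (0, 229/34), moving in the direction (0, 1) keeps every constraint satisfied while Z increases without bound.

unbounded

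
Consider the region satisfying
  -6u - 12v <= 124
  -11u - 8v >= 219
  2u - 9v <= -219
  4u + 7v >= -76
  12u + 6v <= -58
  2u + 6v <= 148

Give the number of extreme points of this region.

4

Of the 15 pairwise boundary intersections, those satisfying every inequality are:
  (-3723/115, 1971/115)
  (-1249/25, 1033/25)
  (-2217/50, 362/25)
  (-746/5, 372/5)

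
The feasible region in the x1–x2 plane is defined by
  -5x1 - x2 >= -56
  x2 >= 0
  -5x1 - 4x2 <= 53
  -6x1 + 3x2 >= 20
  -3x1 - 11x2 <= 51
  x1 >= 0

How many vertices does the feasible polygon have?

Intersecting each pair of boundary lines and keeping only the points that satisfy every inequality leaves:
  (148/21, 436/21)
  (0, 56)
  (0, 20/3)

3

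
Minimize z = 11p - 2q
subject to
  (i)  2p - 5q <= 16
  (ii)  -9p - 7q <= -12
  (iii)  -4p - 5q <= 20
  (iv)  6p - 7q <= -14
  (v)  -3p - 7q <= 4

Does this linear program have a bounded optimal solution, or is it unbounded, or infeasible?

unbounded

From the feasible point (-2/15, 66/35), moving in the direction (-7, 9) keeps every constraint satisfied while z decreases without bound.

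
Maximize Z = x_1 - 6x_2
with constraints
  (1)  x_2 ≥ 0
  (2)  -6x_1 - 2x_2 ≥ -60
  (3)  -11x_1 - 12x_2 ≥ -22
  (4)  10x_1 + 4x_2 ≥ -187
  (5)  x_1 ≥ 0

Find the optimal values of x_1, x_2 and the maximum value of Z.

Feasible corners and Z = x_1 - 6x_2:
  (2, 0) → Z = 2
  (0, 0) → Z = 0
  (0, 11/6) → Z = -11

The optimum lies where x_2 = 0 and -11x_1 - 12x_2 = -22.
Solving simultaneously gives x_1 = 2, x_2 = 0.

x_1 = 2, x_2 = 0, maximum Z = 2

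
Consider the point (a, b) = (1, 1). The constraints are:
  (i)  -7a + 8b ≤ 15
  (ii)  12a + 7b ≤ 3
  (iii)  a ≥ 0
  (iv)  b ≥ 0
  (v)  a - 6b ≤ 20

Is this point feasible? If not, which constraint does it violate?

Constraint (ii): 12a + 7b = 19, which is not ≤ 3. All other constraints are satisfied.

not feasible — violates (ii)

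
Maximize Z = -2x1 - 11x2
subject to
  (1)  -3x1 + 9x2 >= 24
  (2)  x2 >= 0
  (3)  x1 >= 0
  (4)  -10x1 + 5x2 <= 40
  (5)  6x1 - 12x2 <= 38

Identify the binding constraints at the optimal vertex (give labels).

Extreme points and Z = -2x1 - 11x2:
  (0, 8/3) → Z = -88/3
  (35, 43/3) → Z = -683/3
  (0, 8) → Z = -88
The feasible region is unbounded (it extends along (1, 2), (2, 1)), but Z strictly decreases along every unbounded feasible direction, so there is no improving ray and the maximum is attained at a vertex.

The maximum is at (0, 8/3). Substituting into each constraint, equality holds for (1) and (3); the remaining constraints have slack.

(1) and (3)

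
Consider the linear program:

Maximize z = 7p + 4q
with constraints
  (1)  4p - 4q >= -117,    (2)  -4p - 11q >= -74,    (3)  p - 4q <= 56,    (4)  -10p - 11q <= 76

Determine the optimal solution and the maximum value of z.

p = 304/9, q = -50/9, maximum z = 1928/9

Feasible corners and z = 7p + 4q:
  (-991/60, 191/15) → z = -3881/60
  (-1591/84, 433/42) → z = -7673/84
  (304/9, -50/9) → z = 1928/9
  (104/17, -212/17) → z = -120/17

The optimum lies where -4p - 11q = -74 and p - 4q = 56.
Solving simultaneously gives p = 304/9, q = -50/9.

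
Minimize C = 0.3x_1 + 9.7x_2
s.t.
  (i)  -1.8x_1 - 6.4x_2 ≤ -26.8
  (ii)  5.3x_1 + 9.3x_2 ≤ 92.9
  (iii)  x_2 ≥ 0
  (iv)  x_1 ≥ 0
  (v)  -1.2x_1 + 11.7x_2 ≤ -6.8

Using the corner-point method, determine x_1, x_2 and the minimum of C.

Vertices and C = 0.3x_1 + 9.7x_2:
  (134/9, 0) → C = 67/15
  (17854/1437, 332/479) → C = 25029/2395
  (929/53, 0) → C = 2787/530
  (38339/2439, 7544/7317) → C = 1076819/73170

The optimum lies where -1.8x_1 - 6.4x_2 = -26.8 and x_2 = 0.
Solving simultaneously gives x_1 = 134/9, x_2 = 0.

x_1 = 134/9, x_2 = 0, minimum C = 67/15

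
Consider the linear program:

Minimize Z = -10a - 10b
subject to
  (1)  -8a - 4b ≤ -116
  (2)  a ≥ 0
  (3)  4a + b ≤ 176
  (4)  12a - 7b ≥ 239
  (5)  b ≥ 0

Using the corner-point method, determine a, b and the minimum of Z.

a = 1471/40, b = 289/10, minimum Z = -2627/4

The optimum lies where 4a + b = 176 and 12a - 7b = 239.
Solving simultaneously gives a = 1471/40, b = 289/10.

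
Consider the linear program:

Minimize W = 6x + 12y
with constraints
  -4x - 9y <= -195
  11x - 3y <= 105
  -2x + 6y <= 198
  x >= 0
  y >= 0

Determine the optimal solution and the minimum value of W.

x = 0, y = 65/3, minimum W = 260

Extreme points and W = 6x + 12y:
  (510/37, 575/37) → W = 9960/37
  (0, 65/3) → W = 260
  (102/5, 199/5) → W = 600
  (0, 33) → W = 396

The binding constraints are -4x - 9y = -195 and x = 0.
Solving simultaneously gives x = 0, y = 65/3.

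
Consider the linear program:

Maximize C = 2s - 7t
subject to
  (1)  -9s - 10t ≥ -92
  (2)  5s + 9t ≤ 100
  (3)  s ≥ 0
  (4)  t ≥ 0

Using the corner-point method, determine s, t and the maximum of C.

s = 92/9, t = 0, maximum C = 184/9

Corner points and C = 2s - 7t:
  (0, 46/5) → C = -322/5
  (92/9, 0) → C = 184/9
  (0, 0) → C = 0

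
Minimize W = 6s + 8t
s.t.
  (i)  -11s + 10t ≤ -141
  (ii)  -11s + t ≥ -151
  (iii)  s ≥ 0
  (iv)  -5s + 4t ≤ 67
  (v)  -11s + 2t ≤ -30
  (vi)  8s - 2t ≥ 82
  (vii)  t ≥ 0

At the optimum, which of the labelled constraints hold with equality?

Extreme points and W = 6s + 8t:
  (1369/99, 10/9) → W = 9094/99
  (141/11, 0) → W = 846/11
  (151/11, 0) → W = 906/11

The minimum is at (141/11, 0). Substituting into each constraint, equality holds for (i) and (vii); the remaining constraints have slack.

(i) and (vii)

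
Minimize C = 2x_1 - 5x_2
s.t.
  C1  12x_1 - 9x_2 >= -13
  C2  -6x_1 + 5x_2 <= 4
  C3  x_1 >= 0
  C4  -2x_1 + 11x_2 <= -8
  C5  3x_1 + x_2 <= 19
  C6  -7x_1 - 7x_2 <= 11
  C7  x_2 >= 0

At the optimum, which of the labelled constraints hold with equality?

C4 and C7

Vertices and C = 2x_1 - 5x_2:
  (31/5, 2/5) → C = 52/5
  (4, 0) → C = 8
  (19/3, 0) → C = 38/3

The minimum is at (4, 0). Substituting into each constraint, equality holds for C4 and C7; the remaining constraints have slack.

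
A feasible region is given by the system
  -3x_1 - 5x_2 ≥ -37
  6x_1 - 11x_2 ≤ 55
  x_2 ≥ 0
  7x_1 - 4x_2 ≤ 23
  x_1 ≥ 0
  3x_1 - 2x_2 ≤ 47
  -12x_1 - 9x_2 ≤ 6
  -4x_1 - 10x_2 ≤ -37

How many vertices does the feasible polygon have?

4

The feasible vertices (each the meet of two boundaries and inside every other half-plane) are:
  (263/47, 190/47)
  (0, 37/5)
  (189/43, 167/86)
  (0, 37/10)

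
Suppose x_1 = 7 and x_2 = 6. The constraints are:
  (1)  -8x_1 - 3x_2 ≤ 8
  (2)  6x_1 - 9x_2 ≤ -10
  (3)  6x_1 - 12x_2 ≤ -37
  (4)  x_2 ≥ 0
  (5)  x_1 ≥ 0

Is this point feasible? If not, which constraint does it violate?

not feasible — violates (3)

Constraint (3): 6x_1 - 12x_2 = -30, which is not ≤ -37. All other constraints are satisfied.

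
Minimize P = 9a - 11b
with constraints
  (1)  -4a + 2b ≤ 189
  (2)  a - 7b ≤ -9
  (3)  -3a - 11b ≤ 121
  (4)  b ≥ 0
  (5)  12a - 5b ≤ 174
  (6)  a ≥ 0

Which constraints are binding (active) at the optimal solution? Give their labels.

Corner points and P = 9a - 11b:
  (1293/4, 741) → P = -20967/4
  (0, 189/2) → P = -2079/2
  (1263/79, 282/79) → P = 8265/79
  (0, 9/7) → P = -99/7

The minimum is at (1293/4, 741). Substituting into each constraint, equality holds for (1) and (5); the remaining constraints have slack.

(1) and (5)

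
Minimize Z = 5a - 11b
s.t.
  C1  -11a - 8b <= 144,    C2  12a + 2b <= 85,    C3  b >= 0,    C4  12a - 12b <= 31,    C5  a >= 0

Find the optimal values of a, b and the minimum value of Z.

a = 0, b = 85/2, minimum Z = -935/2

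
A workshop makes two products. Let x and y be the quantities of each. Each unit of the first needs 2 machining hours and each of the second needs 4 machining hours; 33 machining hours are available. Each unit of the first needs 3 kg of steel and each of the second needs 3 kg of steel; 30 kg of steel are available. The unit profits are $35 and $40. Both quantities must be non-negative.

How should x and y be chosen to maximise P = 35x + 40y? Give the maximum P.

x = 7/2, y = 13/2, maximum P = 765/2

Vertices and P = 35x + 40y:
  (0, 0) → P = 0
  (0, 33/4) → P = 330
  (10, 0) → P = 350
  (7/2, 13/2) → P = 765/2

The optimum lies where 2x + 4y = 33 and 3x + 3y = 30.
Solving simultaneously gives x = 7/2, y = 13/2.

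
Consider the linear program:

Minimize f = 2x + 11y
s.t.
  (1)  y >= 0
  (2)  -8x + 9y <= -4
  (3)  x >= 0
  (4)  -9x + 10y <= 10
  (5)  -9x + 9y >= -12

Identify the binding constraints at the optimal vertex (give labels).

Vertices and f = 2x + 11y:
  (1/2, 0) → f = 1
  (4/3, 0) → f = 8/3
  (8, 20/3) → f = 268/3

The minimum is at (1/2, 0). Substituting into each constraint, equality holds for (1) and (2); the remaining constraints have slack.

(1) and (2)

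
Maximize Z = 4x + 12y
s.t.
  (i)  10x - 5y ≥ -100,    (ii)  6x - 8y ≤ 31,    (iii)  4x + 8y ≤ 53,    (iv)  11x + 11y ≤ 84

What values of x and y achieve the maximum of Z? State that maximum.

x = -107/20, y = 93/10, maximum Z = 451/5

Feasible corners and Z = 4x + 12y:
  (-191/10, -91/5) → Z = -1474/5
  (-107/20, 93/10) → Z = 451/5
  (1013/154, 163/154) → Z = 3004/77
  (89/44, 247/44) → Z = 830/11

The optimum lies where 10x - 5y = -100 and 4x + 8y = 53.
Solving simultaneously gives x = -107/20, y = 93/10.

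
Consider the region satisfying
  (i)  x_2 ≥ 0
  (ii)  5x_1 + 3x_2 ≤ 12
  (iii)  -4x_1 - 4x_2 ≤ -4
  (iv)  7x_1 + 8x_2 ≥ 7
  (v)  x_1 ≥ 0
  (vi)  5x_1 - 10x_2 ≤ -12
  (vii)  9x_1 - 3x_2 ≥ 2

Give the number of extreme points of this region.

Pairwise boundary intersections that survive every other constraint:
  (84/65, 24/13)
  (1, 7/3)
  (56/75, 118/75)

3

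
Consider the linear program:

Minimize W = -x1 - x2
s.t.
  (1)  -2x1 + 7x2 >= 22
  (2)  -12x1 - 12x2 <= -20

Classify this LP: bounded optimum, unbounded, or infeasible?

From the feasible point (-31/27, 76/27), moving in the direction (7, 2) keeps every constraint satisfied while W decreases without bound.

unbounded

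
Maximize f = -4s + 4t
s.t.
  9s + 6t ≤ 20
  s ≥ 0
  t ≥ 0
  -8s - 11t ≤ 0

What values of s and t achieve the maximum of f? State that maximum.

s = 0, t = 10/3, maximum f = 40/3

Extreme points and f = -4s + 4t:
  (0, 10/3) → f = 40/3
  (20/9, 0) → f = -80/9
  (0, 0) → f = 0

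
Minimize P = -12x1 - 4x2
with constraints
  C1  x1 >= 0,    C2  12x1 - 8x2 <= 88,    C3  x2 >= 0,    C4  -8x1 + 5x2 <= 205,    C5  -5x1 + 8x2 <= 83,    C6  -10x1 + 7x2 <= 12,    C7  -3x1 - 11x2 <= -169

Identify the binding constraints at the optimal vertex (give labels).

Extreme points and P = -12x1 - 4x2:
  (171/7, 359/14) → P = -2770/7
  (580/39, 147/13) → P = -2908/13
  (97/9, 154/9) → P = -1780/9
  (1051/131, 1726/131) → P = -19516/131

The minimum is at (171/7, 359/14). Substituting into each constraint, equality holds for C2 and C5; the remaining constraints have slack.

C2 and C5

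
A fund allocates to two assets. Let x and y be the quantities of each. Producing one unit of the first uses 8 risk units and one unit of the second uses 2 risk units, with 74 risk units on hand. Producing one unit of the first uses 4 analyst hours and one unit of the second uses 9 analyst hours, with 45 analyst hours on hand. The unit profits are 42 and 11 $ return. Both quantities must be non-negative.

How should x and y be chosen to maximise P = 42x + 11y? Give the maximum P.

Vertices and P = 42x + 11y:
  (0, 0) → P = 0
  (0, 5) → P = 55
  (37/4, 0) → P = 777/2
  (9, 1) → P = 389

The optimum lies where 8x + 2y = 74 and 4x + 9y = 45.
Solving simultaneously gives x = 9, y = 1.

x = 9, y = 1, maximum P = 389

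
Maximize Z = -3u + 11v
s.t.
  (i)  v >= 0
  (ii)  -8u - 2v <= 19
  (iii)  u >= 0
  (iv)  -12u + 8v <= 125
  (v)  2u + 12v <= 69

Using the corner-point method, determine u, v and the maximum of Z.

Feasible corners and Z = -3u + 11v:
  (0, 0) → Z = 0
  (69/2, 0) → Z = -207/2
  (0, 23/4) → Z = 253/4

The optimum lies where u = 0 and 2u + 12v = 69.
Solving simultaneously gives u = 0, v = 23/4.

u = 0, v = 23/4, maximum Z = 253/4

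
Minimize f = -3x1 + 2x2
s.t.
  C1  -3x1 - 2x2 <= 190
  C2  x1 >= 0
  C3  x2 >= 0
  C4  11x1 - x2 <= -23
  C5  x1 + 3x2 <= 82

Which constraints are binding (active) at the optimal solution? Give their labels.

C2 and C4

Corner points and f = -3x1 + 2x2:
  (0, 23) → f = 46
  (0, 82/3) → f = 164/3
  (13/34, 925/34) → f = 1811/34

The minimum is at (0, 23). Substituting into each constraint, equality holds for C2 and C4; the remaining constraints have slack.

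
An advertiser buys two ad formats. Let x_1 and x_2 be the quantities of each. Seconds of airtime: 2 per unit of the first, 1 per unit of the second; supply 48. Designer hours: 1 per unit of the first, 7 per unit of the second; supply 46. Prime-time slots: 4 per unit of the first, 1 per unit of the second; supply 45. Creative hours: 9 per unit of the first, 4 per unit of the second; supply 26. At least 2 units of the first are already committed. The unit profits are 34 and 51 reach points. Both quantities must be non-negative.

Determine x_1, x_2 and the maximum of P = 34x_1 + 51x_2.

x_1 = 2, x_2 = 2, maximum P = 170

Corner points and P = 34x_1 + 51x_2:
  (26/9, 0) → P = 884/9
  (2, 0) → P = 68
  (2, 2) → P = 170

The optimum lies where 9x_1 + 4x_2 = 26 and x_1 = 2.
Solving simultaneously gives x_1 = 2, x_2 = 2.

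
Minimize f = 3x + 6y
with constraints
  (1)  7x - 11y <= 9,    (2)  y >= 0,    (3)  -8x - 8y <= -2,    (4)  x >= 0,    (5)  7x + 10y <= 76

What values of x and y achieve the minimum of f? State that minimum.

Vertices and f = 3x + 6y:
  (9/7, 0) → f = 27/7
  (926/147, 67/21) → f = 1864/49
  (1/4, 0) → f = 3/4
  (0, 1/4) → f = 3/2
  (0, 38/5) → f = 228/5

x = 1/4, y = 0, minimum f = 3/4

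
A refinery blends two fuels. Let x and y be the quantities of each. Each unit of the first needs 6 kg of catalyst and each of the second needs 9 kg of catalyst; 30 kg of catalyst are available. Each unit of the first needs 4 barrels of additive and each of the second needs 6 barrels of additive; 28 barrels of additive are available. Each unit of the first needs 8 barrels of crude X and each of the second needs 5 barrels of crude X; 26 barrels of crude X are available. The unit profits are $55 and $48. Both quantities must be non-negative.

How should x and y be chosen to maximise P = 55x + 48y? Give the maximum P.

x = 2, y = 2, maximum P = 206

Extreme points and P = 55x + 48y:
  (0, 0) → P = 0
  (0, 10/3) → P = 160
  (13/4, 0) → P = 715/4
  (2, 2) → P = 206

The binding constraints are 6x + 9y = 30 and 8x + 5y = 26.
Solving simultaneously gives x = 2, y = 2.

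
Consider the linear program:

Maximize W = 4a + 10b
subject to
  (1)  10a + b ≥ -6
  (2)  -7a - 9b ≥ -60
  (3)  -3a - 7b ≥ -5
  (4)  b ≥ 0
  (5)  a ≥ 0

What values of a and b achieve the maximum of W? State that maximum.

a = 0, b = 5/7, maximum W = 50/7

Corner points and W = 4a + 10b:
  (5/3, 0) → W = 20/3
  (0, 5/7) → W = 50/7
  (0, 0) → W = 0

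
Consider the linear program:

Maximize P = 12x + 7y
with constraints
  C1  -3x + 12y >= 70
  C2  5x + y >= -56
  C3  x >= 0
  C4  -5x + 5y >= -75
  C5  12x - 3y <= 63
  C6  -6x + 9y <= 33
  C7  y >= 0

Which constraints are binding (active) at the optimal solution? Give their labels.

Feasible corners and P = 12x + 7y:
  (322/45, 343/45) → P = 1253/9
  (26/5, 107/15) → P = 337/3
  (37/5, 43/5) → P = 149

The maximum is at (37/5, 43/5). Substituting into each constraint, equality holds for C5 and C6; the remaining constraints have slack.

C5 and C6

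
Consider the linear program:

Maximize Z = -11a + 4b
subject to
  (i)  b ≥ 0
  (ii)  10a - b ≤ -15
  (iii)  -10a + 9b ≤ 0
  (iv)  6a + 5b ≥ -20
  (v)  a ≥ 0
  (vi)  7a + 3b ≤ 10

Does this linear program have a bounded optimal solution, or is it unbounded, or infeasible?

The boundaries b = 0 and -10a + 9b = 0 meet at (0, 0), but that point violates 10a - b ≤ -15. Every candidate vertex is excluded by some other constraint, so the feasible region is empty.

infeasible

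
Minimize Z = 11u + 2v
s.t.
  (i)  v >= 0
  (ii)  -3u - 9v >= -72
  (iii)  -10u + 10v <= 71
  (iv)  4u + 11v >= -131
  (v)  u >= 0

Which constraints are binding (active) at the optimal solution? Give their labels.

(i) and (v)

Extreme points and Z = 11u + 2v:
  (24, 0) → Z = 264
  (0, 0) → Z = 0
  (27/40, 311/40) → Z = 919/40
  (0, 71/10) → Z = 71/5

The minimum is at (0, 0). Substituting into each constraint, equality holds for (i) and (v); the remaining constraints have slack.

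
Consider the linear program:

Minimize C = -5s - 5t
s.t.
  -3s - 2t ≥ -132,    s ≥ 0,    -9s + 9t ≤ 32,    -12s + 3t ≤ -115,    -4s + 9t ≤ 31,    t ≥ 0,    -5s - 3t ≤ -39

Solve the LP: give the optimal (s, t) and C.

Corner points and C = -5s - 5t:
  (1126/35, 621/35) → C = -1747/7
  (44, 0) → C = -220
  (47/4, 26/3) → C = -1225/12
  (115/12, 0) → C = -575/12

At the optimal vertex, -3s - 2t = -132 and -4s + 9t = 31.
Solving simultaneously gives s = 1126/35, t = 621/35.

s = 1126/35, t = 621/35, minimum C = -1747/7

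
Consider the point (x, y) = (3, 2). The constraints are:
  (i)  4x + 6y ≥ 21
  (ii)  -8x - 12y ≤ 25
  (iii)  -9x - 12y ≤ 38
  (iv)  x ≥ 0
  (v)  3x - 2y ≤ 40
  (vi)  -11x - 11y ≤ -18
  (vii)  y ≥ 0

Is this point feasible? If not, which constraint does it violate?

feasible

(i): 24 ≥ 21 ✓
(ii): -48 ≤ 25 ✓
(iii): -51 ≤ 38 ✓
(iv): 3 ≥ 0 ✓
(v): 5 ≤ 40 ✓
(vi): -55 ≤ -18 ✓
(vii): 2 ≥ 0 ✓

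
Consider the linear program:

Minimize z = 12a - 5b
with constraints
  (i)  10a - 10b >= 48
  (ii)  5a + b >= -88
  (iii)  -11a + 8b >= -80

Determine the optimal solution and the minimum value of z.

a = -208/15, b = -56/3, minimum z = -1096/15

Extreme points and z = 12a - 5b:
  (-208/15, -56/3) → z = -1096/15
  (208/15, 136/15) → z = 1816/15
  (-208/17, -456/17) → z = -216/17

At the optimal vertex, 10a - 10b = 48 and 5a + b = -88.
Solving simultaneously gives a = -208/15, b = -56/3.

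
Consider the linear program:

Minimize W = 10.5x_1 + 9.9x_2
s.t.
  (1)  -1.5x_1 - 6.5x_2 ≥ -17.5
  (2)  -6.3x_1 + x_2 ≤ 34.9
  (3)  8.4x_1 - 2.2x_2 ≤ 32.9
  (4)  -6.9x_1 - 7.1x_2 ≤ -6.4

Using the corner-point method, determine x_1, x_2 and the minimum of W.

x_1 = -29/12, x_2 = 13/4, minimum W = 34/5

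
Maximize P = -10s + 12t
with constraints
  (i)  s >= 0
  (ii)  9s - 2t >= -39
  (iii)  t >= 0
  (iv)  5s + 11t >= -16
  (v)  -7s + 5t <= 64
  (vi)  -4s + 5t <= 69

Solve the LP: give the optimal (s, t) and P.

s = 5/3, t = 227/15, maximum P = 2474/15

Corner points and P = -10s + 12t:
  (0, 0) → P = 0
  (0, 64/5) → P = 768/5
  (5/3, 227/15) → P = 2474/15
The feasible region is unbounded (it extends along (5, 4), (1, 0)), but P strictly decreases along every unbounded feasible direction, so there is no improving ray and the maximum is attained at a vertex.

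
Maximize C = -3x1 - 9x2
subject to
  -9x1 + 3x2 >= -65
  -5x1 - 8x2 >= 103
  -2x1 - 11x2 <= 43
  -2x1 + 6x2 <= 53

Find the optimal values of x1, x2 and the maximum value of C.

The binding constraints are -2x1 - 11x2 = 43 and -2x1 + 6x2 = 53.
Solving simultaneously gives x1 = -841/34, x2 = 10/17.

x1 = -841/34, x2 = 10/17, maximum C = 2343/34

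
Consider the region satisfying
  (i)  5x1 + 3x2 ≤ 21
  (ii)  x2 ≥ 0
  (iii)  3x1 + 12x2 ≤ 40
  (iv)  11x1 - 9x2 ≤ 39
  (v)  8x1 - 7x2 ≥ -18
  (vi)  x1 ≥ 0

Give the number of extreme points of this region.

6

Intersecting each pair of boundary lines and keeping only the points that satisfy every inequality leaves:
  (44/17, 137/51)
  (51/13, 6/13)
  (39/11, 0)
  (0, 0)
  (64/117, 374/117)
  (0, 18/7)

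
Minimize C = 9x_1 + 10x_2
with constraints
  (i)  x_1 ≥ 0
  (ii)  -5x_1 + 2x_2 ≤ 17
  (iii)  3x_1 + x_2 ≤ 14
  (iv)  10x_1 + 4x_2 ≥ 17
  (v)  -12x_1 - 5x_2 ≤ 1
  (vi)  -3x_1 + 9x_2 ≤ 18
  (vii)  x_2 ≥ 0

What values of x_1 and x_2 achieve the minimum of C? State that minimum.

Feasible corners and C = 9x_1 + 10x_2:
  (18/5, 16/5) → C = 322/5
  (14/3, 0) → C = 42
  (27/34, 77/34) → C = 1013/34
  (17/10, 0) → C = 153/10

The optimum lies where 10x_1 + 4x_2 = 17 and x_2 = 0.
Solving simultaneously gives x_1 = 17/10, x_2 = 0.

x_1 = 17/10, x_2 = 0, minimum C = 153/10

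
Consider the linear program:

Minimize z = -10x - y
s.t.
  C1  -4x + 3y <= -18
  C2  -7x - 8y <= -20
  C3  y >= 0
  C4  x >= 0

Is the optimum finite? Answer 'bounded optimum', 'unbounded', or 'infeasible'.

From the feasible point (9/2, 0), moving in the direction (3, 4) keeps every constraint satisfied while z decreases without bound.

unbounded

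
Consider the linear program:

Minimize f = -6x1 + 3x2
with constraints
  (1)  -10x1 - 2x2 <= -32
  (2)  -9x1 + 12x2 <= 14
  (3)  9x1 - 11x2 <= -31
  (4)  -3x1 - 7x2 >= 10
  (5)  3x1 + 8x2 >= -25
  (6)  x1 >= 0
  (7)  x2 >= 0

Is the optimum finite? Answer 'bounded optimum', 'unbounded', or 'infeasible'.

The boundaries x1 = 0 and x2 = 0 meet at (0, 0), but that point violates -10x1 - 2x2 ≤ -32. Every candidate vertex is excluded by some other constraint, so the feasible region is empty.

infeasible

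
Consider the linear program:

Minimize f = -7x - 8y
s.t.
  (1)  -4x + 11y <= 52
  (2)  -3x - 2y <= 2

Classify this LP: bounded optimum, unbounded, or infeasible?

From the feasible point (-126/41, 148/41), moving in the direction (11, 4) keeps every constraint satisfied while f decreases without bound.

unbounded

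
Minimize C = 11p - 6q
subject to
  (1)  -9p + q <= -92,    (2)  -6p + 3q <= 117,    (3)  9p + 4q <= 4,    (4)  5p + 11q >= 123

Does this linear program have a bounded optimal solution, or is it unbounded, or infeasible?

The boundaries -9p + q = -92 and -6p + 3q = 117 meet at (131/7, 535/7), but that point violates 9p + 4q ≤ 4. Every candidate vertex is excluded by some other constraint, so the feasible region is empty.

infeasible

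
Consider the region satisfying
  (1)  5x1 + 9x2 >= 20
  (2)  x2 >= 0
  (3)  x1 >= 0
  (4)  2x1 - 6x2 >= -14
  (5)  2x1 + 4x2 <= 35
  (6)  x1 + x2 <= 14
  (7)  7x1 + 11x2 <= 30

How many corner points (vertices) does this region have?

Of the 21 pairwise boundary intersections, those satisfying every inequality are:
  (4, 0)
  (0, 20/9)
  (30/7, 0)
  (0, 7/3)
  (13/32, 79/32)

5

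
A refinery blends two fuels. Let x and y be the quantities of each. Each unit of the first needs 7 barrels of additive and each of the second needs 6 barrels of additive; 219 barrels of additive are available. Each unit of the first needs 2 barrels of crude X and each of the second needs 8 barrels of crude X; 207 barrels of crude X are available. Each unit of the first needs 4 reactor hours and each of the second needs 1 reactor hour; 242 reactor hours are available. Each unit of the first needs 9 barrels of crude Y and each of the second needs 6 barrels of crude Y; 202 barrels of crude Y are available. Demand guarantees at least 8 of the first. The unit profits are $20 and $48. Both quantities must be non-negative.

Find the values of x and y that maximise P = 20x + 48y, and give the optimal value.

x = 8, y = 65/3, maximum P = 1200

Vertices and P = 20x + 48y:
  (202/9, 0) → P = 4040/9
  (8, 0) → P = 160
  (8, 65/3) → P = 1200

At the optimal vertex, 9x + 6y = 202 and x = 8.
Solving simultaneously gives x = 8, y = 65/3.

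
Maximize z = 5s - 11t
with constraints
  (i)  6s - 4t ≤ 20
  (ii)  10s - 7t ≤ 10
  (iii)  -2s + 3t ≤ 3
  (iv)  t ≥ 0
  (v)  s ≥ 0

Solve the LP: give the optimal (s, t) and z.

s = 1, t = 0, maximum z = 5

Feasible corners and z = 5s - 11t:
  (51/16, 25/8) → z = -295/16
  (1, 0) → z = 5
  (0, 1) → z = -11
  (0, 0) → z = 0

The binding constraints are 10s - 7t = 10 and t = 0.
Solving simultaneously gives s = 1, t = 0.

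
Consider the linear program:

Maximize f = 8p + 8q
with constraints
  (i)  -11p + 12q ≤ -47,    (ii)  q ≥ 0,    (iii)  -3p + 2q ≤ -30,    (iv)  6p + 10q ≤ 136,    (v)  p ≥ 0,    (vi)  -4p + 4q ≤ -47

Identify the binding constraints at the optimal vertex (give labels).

(ii) and (iv)

Extreme points and f = 8p + 8q:
  (68/3, 0) → f = 544/3
  (47/4, 0) → f = 94
  (507/32, 131/32) → f = 319/2

The maximum is at (68/3, 0). Substituting into each constraint, equality holds for (ii) and (iv); the remaining constraints have slack.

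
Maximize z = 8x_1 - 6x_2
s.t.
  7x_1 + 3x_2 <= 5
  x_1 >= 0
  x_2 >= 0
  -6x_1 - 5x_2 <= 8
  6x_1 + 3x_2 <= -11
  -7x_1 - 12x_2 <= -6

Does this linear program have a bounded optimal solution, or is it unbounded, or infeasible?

The boundaries 7x_1 + 3x_2 = 5 and x_1 = 0 meet at (0, 5/3), but that point violates 6x_1 + 3x_2 ≤ -11. Every candidate vertex is excluded by some other constraint, so the feasible region is empty.

infeasible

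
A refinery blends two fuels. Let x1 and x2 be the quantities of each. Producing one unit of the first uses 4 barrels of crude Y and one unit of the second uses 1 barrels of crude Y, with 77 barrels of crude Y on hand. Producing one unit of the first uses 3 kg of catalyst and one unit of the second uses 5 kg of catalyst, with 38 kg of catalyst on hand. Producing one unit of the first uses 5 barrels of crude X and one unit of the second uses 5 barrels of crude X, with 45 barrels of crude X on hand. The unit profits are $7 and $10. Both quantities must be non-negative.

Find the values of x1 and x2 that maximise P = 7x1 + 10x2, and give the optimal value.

Corner points and P = 7x1 + 10x2:
  (0, 0) → P = 0
  (0, 38/5) → P = 76
  (9, 0) → P = 63
  (7/2, 11/2) → P = 159/2

The binding constraints are 3x1 + 5x2 = 38 and 5x1 + 5x2 = 45.
Solving simultaneously gives x1 = 7/2, x2 = 11/2.

x1 = 7/2, x2 = 11/2, maximum P = 159/2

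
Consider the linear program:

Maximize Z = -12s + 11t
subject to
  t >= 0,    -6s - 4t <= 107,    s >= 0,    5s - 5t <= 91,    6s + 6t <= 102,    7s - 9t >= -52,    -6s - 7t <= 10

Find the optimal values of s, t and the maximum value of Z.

Extreme points and Z = -12s + 11t:
  (0, 0) → Z = 0
  (17, 0) → Z = -204
  (0, 52/9) → Z = 572/9
  (101/16, 171/16) → Z = 669/16

s = 0, t = 52/9, maximum Z = 572/9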